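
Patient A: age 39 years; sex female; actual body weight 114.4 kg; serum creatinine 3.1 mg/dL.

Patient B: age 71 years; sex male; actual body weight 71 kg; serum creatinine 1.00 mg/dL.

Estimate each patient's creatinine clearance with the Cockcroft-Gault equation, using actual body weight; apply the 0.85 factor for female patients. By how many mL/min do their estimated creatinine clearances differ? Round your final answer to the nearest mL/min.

Patient A: CrCl = (140 − 39) × 114.4 / (72 × 3.1) × 0.85 = 11554.4 / 223.20 × 0.85 ≈ 44.0 mL/min
Patient B: CrCl = (140 − 71) × 71 / (72 × 1) = 4899.0 / 72.00 ≈ 68.0 mL/min
|44.0 − 68.0| = 24.0 mL/min

24 mL/min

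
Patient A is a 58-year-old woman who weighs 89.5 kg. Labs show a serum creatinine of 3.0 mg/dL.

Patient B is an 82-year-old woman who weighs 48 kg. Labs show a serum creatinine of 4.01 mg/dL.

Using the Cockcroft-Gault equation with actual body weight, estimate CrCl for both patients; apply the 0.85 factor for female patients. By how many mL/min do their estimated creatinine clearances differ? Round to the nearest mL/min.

21 mL/min

Patient A: CrCl = (140 − 58) × 89.5 / (72 × 3) × 0.85 = 7339.0 / 216.00 × 0.85 ≈ 28.9 mL/min
Patient B: CrCl = (140 − 82) × 48 / (72 × 4.01) × 0.85 = 2784.0 / 288.72 × 0.85 ≈ 8.2 mL/min
|28.9 − 8.2| = 20.7 mL/min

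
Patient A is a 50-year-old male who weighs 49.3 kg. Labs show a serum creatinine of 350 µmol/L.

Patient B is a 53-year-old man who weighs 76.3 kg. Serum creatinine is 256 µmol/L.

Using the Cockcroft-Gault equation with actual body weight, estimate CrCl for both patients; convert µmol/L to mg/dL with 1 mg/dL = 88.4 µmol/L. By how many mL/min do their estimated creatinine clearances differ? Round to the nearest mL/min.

Patient A: SCr = 350 / 88.4 = 3.959 mg/dL
Patient A: CrCl = (140 − 50) × 49.3 / (72 × 3.959) = 4437.0 / 285.05 ≈ 15.6 mL/min
Patient B: SCr = 256 / 88.4 = 2.896 mg/dL
Patient B: CrCl = (140 − 53) × 76.3 / (72 × 2.896) = 6638.1 / 208.51 ≈ 31.8 mL/min
|15.6 − 31.8| = 16.2 mL/min

16 mL/min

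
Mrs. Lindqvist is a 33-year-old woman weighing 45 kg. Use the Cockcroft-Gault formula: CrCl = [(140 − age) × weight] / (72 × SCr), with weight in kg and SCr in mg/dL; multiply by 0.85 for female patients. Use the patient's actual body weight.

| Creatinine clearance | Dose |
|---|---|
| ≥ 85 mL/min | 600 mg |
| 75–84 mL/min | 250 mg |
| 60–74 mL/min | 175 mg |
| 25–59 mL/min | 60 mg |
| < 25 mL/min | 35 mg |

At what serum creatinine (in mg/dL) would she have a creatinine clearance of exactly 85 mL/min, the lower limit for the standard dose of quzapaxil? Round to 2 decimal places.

0.67 mg/dL

Standard dose requires CrCl ≥ 85 mL/min.
Set (140 − 33) × 45 × 0.85 / (72 × SCr) = 85
SCr = (140 − 33) × 45 × 0.85 / (72 × 85) = 0.669 mg/dL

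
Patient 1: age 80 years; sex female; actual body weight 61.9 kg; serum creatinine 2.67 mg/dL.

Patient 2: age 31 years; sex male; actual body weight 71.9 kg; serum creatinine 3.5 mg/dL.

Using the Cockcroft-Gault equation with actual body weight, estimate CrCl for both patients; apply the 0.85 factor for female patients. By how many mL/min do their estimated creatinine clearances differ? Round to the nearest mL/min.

15 mL/min

Patient 1: CrCl = (140 − 80) × 61.9 / (72 × 2.67) × 0.85 = 3714.0 / 192.24 × 0.85 ≈ 16.4 mL/min
Patient 2: CrCl = (140 − 31) × 71.9 / (72 × 3.5) = 7837.1 / 252.00 ≈ 31.1 mL/min
|16.4 − 31.1| = 14.7 mL/min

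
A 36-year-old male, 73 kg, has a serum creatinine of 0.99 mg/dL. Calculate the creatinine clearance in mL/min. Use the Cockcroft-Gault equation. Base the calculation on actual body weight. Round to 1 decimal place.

CrCl = (140 − 36) × 73 / (72 × 0.99) = 7592.0 / 71.28 ≈ 106.5 mL/min

106.5 mL/min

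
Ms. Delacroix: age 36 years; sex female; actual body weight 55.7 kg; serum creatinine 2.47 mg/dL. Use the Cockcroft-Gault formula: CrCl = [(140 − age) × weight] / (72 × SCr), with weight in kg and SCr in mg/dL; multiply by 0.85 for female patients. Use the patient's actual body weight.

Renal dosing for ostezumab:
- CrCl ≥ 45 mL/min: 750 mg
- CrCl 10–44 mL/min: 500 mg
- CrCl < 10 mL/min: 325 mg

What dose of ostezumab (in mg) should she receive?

CrCl = (140 − 36) × 55.7 / (72 × 2.47) × 0.85 = 5792.8 / 177.84 × 0.85 ≈ 27.7 mL/min
CrCl ≈ 28 mL/min → bracket 10–44 mL/min.
Dose for this bracket: 500 mg.

500 mg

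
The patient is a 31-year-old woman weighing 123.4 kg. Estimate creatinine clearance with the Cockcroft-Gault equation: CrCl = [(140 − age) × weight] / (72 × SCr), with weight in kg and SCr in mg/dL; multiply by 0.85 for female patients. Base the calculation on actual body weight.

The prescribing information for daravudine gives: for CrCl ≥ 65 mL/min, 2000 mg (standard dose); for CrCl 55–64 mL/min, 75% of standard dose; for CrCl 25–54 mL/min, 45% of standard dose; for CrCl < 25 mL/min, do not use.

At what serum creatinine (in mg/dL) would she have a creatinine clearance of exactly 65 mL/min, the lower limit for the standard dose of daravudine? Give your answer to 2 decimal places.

2.44 mg/dL

Standard dose requires CrCl ≥ 65 mL/min.
Set (140 − 31) × 123.4 × 0.85 / (72 × SCr) = 65
SCr = (140 − 31) × 123.4 × 0.85 / (72 × 65) = 2.443 mg/dL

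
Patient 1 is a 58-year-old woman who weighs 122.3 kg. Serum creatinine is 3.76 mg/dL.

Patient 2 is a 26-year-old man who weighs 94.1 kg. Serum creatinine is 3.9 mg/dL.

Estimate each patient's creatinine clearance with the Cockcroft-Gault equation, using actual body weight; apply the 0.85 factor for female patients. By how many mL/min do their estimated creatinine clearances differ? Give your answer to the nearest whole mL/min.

Patient 1: CrCl = (140 − 58) × 122.3 / (72 × 3.76) × 0.85 = 10028.6 / 270.72 × 0.85 ≈ 31.5 mL/min
Patient 2: CrCl = (140 − 26) × 94.1 / (72 × 3.9) = 10727.4 / 280.80 ≈ 38.2 mL/min
|31.5 − 38.2| = 6.7 mL/min

7 mL/min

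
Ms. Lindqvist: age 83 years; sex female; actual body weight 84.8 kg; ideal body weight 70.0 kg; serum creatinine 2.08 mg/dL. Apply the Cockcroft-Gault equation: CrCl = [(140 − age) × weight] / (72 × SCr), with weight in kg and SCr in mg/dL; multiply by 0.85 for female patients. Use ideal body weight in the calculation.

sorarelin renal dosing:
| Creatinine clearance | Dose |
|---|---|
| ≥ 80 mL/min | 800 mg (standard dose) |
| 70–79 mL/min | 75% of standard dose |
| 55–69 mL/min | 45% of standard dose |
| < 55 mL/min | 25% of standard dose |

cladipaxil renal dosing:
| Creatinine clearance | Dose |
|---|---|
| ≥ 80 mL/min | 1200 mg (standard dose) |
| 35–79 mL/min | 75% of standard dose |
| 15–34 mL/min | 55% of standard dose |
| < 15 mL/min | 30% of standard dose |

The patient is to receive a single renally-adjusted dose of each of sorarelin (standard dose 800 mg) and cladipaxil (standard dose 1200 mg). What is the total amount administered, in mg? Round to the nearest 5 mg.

CrCl = (140 − 83) × 70 / (72 × 2.08) × 0.85 = 3990.0 / 149.76 × 0.85 ≈ 22.6 mL/min
CrCl ≈ 23 mL/min.
sorarelin: < 55 mL/min → 25% of 800 mg = 200 mg.
cladipaxil: 15–34 mL/min → 55% of 1200 mg = 660 mg.
Total = 200 + 660 = 860 mg.

860 mg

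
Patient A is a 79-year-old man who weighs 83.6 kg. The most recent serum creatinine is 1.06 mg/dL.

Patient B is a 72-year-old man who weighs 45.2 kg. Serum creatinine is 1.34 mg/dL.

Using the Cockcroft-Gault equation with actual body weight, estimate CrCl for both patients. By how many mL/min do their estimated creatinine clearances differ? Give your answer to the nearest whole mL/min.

35 mL/min

Patient A: CrCl = (140 − 79) × 83.6 / (72 × 1.06) = 5099.6 / 76.32 ≈ 66.8 mL/min
Patient B: CrCl = (140 − 72) × 45.2 / (72 × 1.34) = 3073.6 / 96.48 ≈ 31.9 mL/min
|66.8 − 31.9| = 34.9 mL/min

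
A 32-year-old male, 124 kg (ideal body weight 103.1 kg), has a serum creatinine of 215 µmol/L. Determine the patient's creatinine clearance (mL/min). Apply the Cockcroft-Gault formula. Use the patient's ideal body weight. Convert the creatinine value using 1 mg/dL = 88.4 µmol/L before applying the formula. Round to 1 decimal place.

63.6 mL/min

SCr = 215 / 88.4 = 2.432 mg/dL
CrCl = (140 − 32) × 103.1 / (72 × 2.432) = 11134.8 / 175.10 ≈ 63.6 mL/min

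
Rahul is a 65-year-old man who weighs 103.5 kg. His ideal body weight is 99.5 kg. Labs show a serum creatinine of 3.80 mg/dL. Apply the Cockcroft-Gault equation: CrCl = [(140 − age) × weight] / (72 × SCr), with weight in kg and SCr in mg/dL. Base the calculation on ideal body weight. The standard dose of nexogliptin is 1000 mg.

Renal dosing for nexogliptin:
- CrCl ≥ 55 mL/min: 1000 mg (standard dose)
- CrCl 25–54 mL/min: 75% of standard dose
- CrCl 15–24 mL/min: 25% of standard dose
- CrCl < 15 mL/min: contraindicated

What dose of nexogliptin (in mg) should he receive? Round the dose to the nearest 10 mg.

CrCl = (140 − 65) × 99.5 / (72 × 3.8) = 7462.5 / 273.60 ≈ 27.3 mL/min
CrCl ≈ 27 mL/min → bracket 25–54 mL/min.
75% of 1000 mg = 750 mg

750 mg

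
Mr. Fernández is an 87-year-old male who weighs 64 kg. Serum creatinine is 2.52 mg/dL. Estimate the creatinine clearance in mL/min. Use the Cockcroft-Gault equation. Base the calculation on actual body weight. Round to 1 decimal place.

18.7 mL/min

CrCl = (140 − 87) × 64 / (72 × 2.52) = 3392.0 / 181.44 ≈ 18.7 mL/min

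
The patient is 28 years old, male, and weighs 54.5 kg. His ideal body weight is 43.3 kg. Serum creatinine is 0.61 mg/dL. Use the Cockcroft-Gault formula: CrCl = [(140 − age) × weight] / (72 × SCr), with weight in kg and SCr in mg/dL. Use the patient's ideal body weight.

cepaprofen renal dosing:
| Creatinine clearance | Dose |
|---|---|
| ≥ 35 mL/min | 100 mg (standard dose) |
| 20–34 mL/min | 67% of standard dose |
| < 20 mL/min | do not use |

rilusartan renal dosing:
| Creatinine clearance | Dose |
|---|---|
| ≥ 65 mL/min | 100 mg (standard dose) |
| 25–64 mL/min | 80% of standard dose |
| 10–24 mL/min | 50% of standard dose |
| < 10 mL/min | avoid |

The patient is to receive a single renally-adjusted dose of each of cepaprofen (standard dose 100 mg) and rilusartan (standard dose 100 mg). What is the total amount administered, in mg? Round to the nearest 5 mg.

CrCl = (140 − 28) × 43.3 / (72 × 0.61) = 4849.6 / 43.92 ≈ 110.4 mL/min
CrCl ≈ 110 mL/min.
cepaprofen: ≥ 35 mL/min → 100% of 100 mg = 100 mg.
rilusartan: ≥ 65 mL/min → 100% of 100 mg = 100 mg.
Total = 100 + 100 = 200 mg.

200 mg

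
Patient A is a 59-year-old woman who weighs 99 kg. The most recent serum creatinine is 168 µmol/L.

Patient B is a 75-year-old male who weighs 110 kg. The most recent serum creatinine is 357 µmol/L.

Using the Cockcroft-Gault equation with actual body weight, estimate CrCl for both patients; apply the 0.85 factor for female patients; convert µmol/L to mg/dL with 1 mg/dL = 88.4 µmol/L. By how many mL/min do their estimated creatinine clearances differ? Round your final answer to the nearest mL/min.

Patient A: SCr = 168 / 88.4 = 1.9 mg/dL
Patient A: CrCl = (140 − 59) × 99 / (72 × 1.9) × 0.85 = 8019.0 / 136.80 × 0.85 ≈ 49.8 mL/min
Patient B: SCr = 357 / 88.4 = 4.038 mg/dL
Patient B: CrCl = (140 − 75) × 110 / (72 × 4.038) = 7150.0 / 290.74 ≈ 24.6 mL/min
|49.8 − 24.6| = 25.2 mL/min

25 mL/min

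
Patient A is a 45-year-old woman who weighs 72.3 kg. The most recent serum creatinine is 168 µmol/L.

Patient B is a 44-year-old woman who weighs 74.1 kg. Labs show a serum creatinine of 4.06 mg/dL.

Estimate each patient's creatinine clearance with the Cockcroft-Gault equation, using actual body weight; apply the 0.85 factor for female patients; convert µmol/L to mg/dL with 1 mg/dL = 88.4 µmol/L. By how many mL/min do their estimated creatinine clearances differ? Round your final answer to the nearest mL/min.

Patient A: SCr = 168 / 88.4 = 1.9 mg/dL
Patient A: CrCl = (140 − 45) × 72.3 / (72 × 1.9) × 0.85 = 6868.5 / 136.80 × 0.85 ≈ 42.7 mL/min
Patient B: CrCl = (140 − 44) × 74.1 / (72 × 4.06) × 0.85 = 7113.6 / 292.32 × 0.85 ≈ 20.7 mL/min
|42.7 − 20.7| = 22.0 mL/min

22 mL/min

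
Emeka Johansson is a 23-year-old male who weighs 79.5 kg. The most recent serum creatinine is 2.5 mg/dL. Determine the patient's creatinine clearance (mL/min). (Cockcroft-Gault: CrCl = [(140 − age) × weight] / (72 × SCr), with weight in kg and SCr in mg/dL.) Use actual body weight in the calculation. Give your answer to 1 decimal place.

CrCl = (140 − 23) × 79.5 / (72 × 2.5) = 9301.5 / 180.00 ≈ 51.7 mL/min

51.7 mL/min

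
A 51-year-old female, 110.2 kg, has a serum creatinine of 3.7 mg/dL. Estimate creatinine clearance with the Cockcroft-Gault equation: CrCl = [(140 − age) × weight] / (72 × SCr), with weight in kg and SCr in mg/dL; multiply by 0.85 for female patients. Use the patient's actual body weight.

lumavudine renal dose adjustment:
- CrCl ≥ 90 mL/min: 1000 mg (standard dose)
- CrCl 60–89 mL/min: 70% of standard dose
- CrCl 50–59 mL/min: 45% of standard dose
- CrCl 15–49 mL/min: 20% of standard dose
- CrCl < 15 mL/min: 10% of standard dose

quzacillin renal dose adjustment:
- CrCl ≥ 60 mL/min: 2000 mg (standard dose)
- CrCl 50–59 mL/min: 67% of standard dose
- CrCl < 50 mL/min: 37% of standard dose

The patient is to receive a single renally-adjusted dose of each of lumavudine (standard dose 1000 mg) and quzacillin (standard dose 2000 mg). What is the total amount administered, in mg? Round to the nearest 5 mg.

CrCl = (140 − 51) × 110.2 / (72 × 3.7) × 0.85 = 9807.8 / 266.40 × 0.85 ≈ 31.3 mL/min
CrCl ≈ 31 mL/min.
lumavudine: 15–49 mL/min → 20% of 1000 mg = 200 mg.
quzacillin: < 50 mL/min → 37% of 2000 mg = 740 mg.
Total = 200 + 740 = 940 mg.

940 mg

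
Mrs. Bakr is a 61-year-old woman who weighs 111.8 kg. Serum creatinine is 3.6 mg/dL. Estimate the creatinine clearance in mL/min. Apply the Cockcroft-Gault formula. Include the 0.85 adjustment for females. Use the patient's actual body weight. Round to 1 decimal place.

CrCl = (140 − 61) × 111.8 / (72 × 3.6) × 0.85 = 8832.2 / 259.20 × 0.85 ≈ 29.0 mL/min

29.0 mL/min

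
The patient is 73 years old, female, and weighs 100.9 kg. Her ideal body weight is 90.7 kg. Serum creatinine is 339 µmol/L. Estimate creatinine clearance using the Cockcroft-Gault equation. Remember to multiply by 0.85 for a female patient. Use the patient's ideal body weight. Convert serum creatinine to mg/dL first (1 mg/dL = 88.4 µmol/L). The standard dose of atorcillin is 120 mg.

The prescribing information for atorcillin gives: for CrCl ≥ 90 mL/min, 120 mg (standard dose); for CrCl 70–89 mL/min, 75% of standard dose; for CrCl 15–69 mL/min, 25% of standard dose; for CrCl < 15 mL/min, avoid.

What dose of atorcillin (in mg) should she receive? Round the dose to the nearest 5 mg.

SCr = 339 / 88.4 = 3.835 mg/dL
CrCl = (140 − 73) × 90.7 / (72 × 3.835) × 0.85 = 6076.9 / 276.12 × 0.85 ≈ 18.7 mL/min
CrCl ≈ 19 mL/min → bracket 15–69 mL/min.
25% of 120 mg = 30 mg

30 mg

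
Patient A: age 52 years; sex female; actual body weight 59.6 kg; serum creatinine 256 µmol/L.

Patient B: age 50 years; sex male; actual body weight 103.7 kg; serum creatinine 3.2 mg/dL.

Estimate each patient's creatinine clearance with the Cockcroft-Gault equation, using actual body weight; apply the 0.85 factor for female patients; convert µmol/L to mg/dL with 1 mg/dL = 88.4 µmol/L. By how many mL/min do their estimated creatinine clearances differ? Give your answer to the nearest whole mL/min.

Patient A: SCr = 256 / 88.4 = 2.896 mg/dL
Patient A: CrCl = (140 − 52) × 59.6 / (72 × 2.896) × 0.85 = 5244.8 / 208.51 × 0.85 ≈ 21.4 mL/min
Patient B: CrCl = (140 − 50) × 103.7 / (72 × 3.2) = 9333.0 / 230.40 ≈ 40.5 mL/min
|21.4 − 40.5| = 19.1 mL/min

19 mL/min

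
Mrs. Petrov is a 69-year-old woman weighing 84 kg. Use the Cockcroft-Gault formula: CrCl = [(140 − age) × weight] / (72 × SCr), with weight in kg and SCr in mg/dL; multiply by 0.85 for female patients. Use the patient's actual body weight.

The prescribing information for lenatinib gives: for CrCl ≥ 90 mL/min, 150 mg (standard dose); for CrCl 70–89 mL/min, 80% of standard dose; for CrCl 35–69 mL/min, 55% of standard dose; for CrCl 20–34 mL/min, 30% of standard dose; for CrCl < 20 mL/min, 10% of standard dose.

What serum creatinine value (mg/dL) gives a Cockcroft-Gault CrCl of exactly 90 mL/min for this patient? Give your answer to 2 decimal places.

0.78 mg/dL

Standard dose requires CrCl ≥ 90 mL/min.
Set (140 − 69) × 84 × 0.85 / (72 × SCr) = 90
SCr = (140 − 69) × 84 × 0.85 / (72 × 90) = 0.782 mg/dL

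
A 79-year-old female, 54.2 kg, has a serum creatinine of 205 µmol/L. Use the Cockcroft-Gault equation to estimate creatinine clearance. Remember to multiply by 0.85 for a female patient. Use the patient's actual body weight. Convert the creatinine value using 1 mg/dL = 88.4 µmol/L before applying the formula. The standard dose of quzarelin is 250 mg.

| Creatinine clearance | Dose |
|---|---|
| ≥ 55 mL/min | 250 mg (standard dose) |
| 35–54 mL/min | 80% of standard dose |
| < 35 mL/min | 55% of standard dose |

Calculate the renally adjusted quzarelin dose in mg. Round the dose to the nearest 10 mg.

140 mg

SCr = 205 / 88.4 = 2.319 mg/dL
CrCl = (140 − 79) × 54.2 / (72 × 2.319) × 0.85 = 3306.2 / 166.97 × 0.85 ≈ 16.8 mL/min
CrCl ≈ 17 mL/min → bracket < 35 mL/min.
55% of 250 mg = 137.5 mg → 140 mg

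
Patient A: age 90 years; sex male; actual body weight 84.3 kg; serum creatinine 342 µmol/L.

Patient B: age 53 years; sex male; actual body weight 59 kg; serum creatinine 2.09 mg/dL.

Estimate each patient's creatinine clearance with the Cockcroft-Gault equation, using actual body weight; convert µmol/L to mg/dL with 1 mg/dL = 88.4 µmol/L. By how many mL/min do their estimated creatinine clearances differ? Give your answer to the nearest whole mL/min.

Patient A: SCr = 342 / 88.4 = 3.869 mg/dL
Patient A: CrCl = (140 − 90) × 84.3 / (72 × 3.869) = 4215.0 / 278.57 ≈ 15.1 mL/min
Patient B: CrCl = (140 − 53) × 59 / (72 × 2.09) = 5133.0 / 150.48 ≈ 34.1 mL/min
|15.1 − 34.1| = 19.0 mL/min

19 mL/min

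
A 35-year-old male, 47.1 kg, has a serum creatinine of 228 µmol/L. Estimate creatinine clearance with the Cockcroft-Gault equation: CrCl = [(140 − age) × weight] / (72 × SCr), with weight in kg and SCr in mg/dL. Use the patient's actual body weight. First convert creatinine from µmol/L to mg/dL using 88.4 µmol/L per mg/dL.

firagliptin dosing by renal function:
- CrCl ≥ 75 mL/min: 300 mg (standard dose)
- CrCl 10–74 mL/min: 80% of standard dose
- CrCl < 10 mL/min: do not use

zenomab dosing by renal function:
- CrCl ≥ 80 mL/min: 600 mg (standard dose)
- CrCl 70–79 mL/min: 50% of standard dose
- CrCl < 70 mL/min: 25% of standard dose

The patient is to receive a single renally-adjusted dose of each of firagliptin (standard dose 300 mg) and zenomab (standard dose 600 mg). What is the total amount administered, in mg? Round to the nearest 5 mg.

390 mg

SCr = 228 / 88.4 = 2.579 mg/dL
CrCl = (140 − 35) × 47.1 / (72 × 2.579) = 4945.5 / 185.69 ≈ 26.6 mL/min
CrCl ≈ 27 mL/min.
firagliptin: 10–74 mL/min → 80% of 300 mg = 240 mg.
zenomab: < 70 mL/min → 25% of 600 mg = 150 mg.
Total = 240 + 150 = 390 mg.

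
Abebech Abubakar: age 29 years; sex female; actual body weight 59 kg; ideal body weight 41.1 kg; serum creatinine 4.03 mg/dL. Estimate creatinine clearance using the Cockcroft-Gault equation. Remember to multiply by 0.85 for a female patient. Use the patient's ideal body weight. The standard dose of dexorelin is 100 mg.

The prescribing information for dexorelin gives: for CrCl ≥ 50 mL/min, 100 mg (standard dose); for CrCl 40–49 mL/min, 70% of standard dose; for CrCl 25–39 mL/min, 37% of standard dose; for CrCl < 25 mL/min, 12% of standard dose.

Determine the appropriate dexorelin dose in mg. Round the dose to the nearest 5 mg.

10 mg

CrCl = (140 − 29) × 41.1 / (72 × 4.03) × 0.85 = 4562.1 / 290.16 × 0.85 ≈ 13.4 mL/min
CrCl ≈ 13 mL/min → bracket < 25 mL/min.
12% of 100 mg = 12 mg → 10 mg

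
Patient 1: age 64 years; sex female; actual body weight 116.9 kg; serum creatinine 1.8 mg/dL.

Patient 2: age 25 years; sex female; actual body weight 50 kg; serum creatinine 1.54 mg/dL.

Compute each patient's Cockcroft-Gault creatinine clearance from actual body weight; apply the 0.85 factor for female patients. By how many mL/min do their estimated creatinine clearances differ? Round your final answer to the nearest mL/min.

Patient 1: CrCl = (140 − 64) × 116.9 / (72 × 1.8) × 0.85 = 8884.4 / 129.60 × 0.85 ≈ 58.3 mL/min
Patient 2: CrCl = (140 − 25) × 50 / (72 × 1.54) × 0.85 = 5750.0 / 110.88 × 0.85 ≈ 44.1 mL/min
|58.3 − 44.1| = 14.2 mL/min

14 mL/min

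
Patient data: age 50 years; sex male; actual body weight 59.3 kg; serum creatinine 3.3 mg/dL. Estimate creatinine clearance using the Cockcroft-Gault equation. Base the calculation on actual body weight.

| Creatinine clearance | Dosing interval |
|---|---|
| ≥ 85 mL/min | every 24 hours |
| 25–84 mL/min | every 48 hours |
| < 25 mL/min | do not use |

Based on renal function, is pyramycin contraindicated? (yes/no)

CrCl = (140 − 50) × 59.3 / (72 × 3.3) = 5337.0 / 237.60 ≈ 22.5 mL/min
CrCl ≈ 22 mL/min, which is < 25 mL/min.

yes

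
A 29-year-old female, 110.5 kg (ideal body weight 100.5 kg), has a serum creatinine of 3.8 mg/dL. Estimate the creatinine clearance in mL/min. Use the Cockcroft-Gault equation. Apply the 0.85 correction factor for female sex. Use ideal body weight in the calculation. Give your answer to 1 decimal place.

CrCl = (140 − 29) × 100.5 / (72 × 3.8) × 0.85 = 11155.5 / 273.60 × 0.85 ≈ 34.7 mL/min

34.7 mL/min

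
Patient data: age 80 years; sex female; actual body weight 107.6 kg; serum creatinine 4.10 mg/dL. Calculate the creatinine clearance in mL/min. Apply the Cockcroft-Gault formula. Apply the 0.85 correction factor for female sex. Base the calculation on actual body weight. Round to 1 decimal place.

CrCl = (140 − 80) × 107.6 / (72 × 4.1) × 0.85 = 6456.0 / 295.20 × 0.85 ≈ 18.6 mL/min

18.6 mL/min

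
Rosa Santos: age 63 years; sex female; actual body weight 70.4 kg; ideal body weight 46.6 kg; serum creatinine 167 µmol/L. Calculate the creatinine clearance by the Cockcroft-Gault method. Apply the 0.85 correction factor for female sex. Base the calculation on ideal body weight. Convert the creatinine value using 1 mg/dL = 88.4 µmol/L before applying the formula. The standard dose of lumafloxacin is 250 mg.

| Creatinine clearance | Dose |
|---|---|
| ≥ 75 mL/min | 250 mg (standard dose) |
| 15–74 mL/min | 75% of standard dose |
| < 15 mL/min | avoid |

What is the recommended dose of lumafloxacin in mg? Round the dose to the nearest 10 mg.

190 mg

SCr = 167 / 88.4 = 1.889 mg/dL
CrCl = (140 − 63) × 46.6 / (72 × 1.889) × 0.85 = 3588.2 / 136.01 × 0.85 ≈ 22.4 mL/min
CrCl ≈ 22 mL/min → bracket 15–74 mL/min.
75% of 250 mg = 187.5 mg → 190 mg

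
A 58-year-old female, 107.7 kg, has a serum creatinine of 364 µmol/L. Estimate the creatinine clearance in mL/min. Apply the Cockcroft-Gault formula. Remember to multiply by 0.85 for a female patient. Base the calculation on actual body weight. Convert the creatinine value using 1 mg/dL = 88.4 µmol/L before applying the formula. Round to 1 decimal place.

25.3 mL/min

SCr = 364 / 88.4 = 4.118 mg/dL
CrCl = (140 − 58) × 107.7 / (72 × 4.118) × 0.85 = 8831.4 / 296.50 × 0.85 ≈ 25.3 mL/min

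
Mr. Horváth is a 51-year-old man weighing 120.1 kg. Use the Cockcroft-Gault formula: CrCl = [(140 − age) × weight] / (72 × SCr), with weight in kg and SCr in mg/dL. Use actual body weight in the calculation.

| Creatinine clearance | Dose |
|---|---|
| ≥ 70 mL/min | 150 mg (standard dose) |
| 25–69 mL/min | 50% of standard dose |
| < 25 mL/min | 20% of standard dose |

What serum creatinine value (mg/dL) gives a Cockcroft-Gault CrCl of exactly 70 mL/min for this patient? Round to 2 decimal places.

Standard dose requires CrCl ≥ 70 mL/min.
Set (140 − 51) × 120.1 / (72 × SCr) = 70
SCr = (140 − 51) × 120.1 / (72 × 70) = 2.121 mg/dL

2.12 mg/dL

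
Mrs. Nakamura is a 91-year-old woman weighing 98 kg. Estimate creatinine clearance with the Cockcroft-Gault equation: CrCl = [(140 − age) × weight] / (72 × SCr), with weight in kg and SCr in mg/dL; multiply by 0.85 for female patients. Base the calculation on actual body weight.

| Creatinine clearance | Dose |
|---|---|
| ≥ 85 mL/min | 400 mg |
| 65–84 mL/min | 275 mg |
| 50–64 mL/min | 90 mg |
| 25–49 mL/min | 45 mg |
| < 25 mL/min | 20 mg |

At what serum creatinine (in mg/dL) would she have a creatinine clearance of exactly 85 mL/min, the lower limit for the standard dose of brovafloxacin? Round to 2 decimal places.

0.67 mg/dL

Standard dose requires CrCl ≥ 85 mL/min.
Set (140 − 91) × 98 × 0.85 / (72 × SCr) = 85
SCr = (140 − 91) × 98 × 0.85 / (72 × 85) = 0.667 mg/dL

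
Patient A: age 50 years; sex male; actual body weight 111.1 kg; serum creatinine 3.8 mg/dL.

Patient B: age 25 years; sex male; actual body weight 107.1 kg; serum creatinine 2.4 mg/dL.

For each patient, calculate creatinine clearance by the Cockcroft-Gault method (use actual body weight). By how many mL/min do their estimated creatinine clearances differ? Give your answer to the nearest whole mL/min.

35 mL/min

Patient A: CrCl = (140 − 50) × 111.1 / (72 × 3.8) = 9999.0 / 273.60 ≈ 36.5 mL/min
Patient B: CrCl = (140 − 25) × 107.1 / (72 × 2.4) = 12316.5 / 172.80 ≈ 71.3 mL/min
|36.5 − 71.3| = 34.8 mL/min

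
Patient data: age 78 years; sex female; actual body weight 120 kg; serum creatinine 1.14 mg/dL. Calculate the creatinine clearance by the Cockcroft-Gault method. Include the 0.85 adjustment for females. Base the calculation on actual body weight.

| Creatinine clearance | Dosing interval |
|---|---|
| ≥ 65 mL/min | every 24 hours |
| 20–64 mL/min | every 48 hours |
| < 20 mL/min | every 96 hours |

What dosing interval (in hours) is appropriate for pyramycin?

every 24 hours

CrCl = (140 − 78) × 120 / (72 × 1.14) × 0.85 = 7440.0 / 82.08 × 0.85 ≈ 77.0 mL/min
CrCl ≈ 77 mL/min → bracket ≥ 65 mL/min → every 24 hours.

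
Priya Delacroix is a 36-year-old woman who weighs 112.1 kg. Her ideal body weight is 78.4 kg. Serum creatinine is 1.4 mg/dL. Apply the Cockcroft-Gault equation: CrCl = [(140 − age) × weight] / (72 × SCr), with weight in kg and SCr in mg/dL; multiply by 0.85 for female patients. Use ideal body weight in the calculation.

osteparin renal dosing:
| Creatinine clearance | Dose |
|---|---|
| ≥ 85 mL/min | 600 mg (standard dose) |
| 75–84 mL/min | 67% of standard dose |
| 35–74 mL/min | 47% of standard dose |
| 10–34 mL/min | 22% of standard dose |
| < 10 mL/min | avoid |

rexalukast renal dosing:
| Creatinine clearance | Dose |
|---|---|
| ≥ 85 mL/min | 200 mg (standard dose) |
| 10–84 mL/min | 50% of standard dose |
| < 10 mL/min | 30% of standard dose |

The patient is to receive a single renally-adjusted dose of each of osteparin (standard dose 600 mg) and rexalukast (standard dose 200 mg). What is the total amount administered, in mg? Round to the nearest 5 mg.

380 mg

CrCl = (140 − 36) × 78.4 / (72 × 1.4) × 0.85 = 8153.6 / 100.80 × 0.85 ≈ 68.8 mL/min
CrCl ≈ 69 mL/min.
osteparin: 35–74 mL/min → 47% of 600 mg = 282 mg.
rexalukast: 10–84 mL/min → 50% of 200 mg = 100 mg.
Total = 282 + 100 = 382 mg.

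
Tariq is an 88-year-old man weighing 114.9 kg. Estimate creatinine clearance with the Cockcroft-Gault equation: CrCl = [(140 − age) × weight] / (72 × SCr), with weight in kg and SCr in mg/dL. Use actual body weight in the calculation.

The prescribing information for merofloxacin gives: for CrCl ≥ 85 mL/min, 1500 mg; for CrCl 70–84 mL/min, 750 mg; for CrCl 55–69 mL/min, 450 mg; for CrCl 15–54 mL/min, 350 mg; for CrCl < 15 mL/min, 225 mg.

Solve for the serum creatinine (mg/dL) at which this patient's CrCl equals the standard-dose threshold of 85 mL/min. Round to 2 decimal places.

0.98 mg/dL

Standard dose requires CrCl ≥ 85 mL/min.
Set (140 − 88) × 114.9 / (72 × SCr) = 85
SCr = (140 − 88) × 114.9 / (72 × 85) = 0.976 mg/dL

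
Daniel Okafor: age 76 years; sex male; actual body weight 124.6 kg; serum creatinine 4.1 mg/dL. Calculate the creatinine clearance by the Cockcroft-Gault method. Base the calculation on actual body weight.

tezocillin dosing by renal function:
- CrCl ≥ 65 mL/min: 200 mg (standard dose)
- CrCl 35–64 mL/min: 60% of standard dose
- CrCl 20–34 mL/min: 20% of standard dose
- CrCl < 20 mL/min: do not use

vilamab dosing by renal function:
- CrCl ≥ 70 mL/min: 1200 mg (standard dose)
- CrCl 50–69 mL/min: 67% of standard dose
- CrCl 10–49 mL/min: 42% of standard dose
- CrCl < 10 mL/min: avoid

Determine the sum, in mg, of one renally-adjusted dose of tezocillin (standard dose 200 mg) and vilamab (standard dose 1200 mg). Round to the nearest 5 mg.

CrCl = (140 − 76) × 124.6 / (72 × 4.1) = 7974.4 / 295.20 ≈ 27.0 mL/min
CrCl ≈ 27 mL/min.
tezocillin: 20–34 mL/min → 20% of 200 mg = 40 mg.
vilamab: 10–49 mL/min → 42% of 1200 mg = 504 mg.
Total = 40 + 504 = 544 mg.

545 mg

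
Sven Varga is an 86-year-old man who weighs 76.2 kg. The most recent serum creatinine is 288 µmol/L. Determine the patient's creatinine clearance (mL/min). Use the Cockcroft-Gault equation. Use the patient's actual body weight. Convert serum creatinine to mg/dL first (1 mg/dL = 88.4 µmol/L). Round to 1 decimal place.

17.5 mL/min

SCr = 288 / 88.4 = 3.258 mg/dL
CrCl = (140 − 86) × 76.2 / (72 × 3.258) = 4114.8 / 234.58 ≈ 17.5 mL/min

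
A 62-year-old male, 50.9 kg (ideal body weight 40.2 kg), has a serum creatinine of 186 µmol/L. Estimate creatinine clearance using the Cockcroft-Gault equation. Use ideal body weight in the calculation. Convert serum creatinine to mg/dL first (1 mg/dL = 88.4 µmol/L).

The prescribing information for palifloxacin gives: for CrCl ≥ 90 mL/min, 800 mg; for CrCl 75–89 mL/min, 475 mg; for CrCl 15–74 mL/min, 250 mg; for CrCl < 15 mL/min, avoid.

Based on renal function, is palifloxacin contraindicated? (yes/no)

no

SCr = 186 / 88.4 = 2.104 mg/dL
CrCl = (140 − 62) × 40.2 / (72 × 2.104) = 3135.6 / 151.49 ≈ 20.7 mL/min
CrCl ≈ 21 mL/min, which is ≥ 15 mL/min.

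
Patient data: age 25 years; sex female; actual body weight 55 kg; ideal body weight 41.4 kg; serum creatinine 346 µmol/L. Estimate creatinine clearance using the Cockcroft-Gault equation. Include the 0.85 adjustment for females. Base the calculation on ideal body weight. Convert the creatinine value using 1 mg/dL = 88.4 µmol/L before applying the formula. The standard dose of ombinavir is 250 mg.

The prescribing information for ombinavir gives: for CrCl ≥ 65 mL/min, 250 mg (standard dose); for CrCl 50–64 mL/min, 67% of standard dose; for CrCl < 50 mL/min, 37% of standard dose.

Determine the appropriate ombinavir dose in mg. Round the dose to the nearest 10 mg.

90 mg

SCr = 346 / 88.4 = 3.914 mg/dL
CrCl = (140 − 25) × 41.4 / (72 × 3.914) × 0.85 = 4761.0 / 281.81 × 0.85 ≈ 14.4 mL/min
CrCl ≈ 14 mL/min → bracket < 50 mL/min.
37% of 250 mg = 92.5 mg → 90 mg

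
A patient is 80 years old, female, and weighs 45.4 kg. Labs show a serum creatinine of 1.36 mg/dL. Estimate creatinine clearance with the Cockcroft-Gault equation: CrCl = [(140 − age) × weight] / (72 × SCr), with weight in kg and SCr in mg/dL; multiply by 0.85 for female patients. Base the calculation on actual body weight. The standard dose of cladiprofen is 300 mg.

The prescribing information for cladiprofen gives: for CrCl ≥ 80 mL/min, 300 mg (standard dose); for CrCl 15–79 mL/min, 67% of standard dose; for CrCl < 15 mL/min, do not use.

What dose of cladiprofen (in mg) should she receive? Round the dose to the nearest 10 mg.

200 mg

CrCl = (140 − 80) × 45.4 / (72 × 1.36) × 0.85 = 2724.0 / 97.92 × 0.85 ≈ 23.6 mL/min
CrCl ≈ 24 mL/min → bracket 15–79 mL/min.
67% of 300 mg = 201 mg → 200 mg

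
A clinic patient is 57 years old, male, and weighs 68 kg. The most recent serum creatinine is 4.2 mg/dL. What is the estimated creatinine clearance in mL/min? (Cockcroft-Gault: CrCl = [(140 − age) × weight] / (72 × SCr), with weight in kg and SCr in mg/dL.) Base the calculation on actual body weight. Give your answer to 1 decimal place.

CrCl = (140 − 57) × 68 / (72 × 4.2) = 5644.0 / 302.40 ≈ 18.7 mL/min

18.7 mL/min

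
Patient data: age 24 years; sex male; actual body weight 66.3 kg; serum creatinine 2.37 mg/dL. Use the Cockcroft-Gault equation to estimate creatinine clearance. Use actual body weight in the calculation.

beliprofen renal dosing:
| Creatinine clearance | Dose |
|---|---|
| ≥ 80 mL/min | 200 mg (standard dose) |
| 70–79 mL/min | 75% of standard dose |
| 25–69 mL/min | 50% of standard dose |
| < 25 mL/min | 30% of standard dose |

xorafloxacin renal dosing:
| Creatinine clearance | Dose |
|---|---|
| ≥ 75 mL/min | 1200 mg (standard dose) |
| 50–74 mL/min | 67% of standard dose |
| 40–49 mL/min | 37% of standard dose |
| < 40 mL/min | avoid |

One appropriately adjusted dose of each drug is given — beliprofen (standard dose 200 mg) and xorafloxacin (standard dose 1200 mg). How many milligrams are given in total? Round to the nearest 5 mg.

545 mg

CrCl = (140 − 24) × 66.3 / (72 × 2.37) = 7690.8 / 170.64 ≈ 45.1 mL/min
CrCl ≈ 45 mL/min.
beliprofen: 25–69 mL/min → 50% of 200 mg = 100 mg.
xorafloxacin: 40–49 mL/min → 37% of 1200 mg = 444 mg.
Total = 100 + 444 = 544 mg.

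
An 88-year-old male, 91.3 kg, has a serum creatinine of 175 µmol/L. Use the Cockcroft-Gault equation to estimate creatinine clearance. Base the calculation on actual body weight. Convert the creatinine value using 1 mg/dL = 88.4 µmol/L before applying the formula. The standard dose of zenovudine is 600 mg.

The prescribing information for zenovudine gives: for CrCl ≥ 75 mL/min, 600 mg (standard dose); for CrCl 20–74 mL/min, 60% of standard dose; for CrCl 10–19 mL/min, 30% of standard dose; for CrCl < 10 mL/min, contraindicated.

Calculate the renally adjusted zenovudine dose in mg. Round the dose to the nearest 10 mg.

SCr = 175 / 88.4 = 1.98 mg/dL
CrCl = (140 − 88) × 91.3 / (72 × 1.98) = 4747.6 / 142.56 ≈ 33.3 mL/min
CrCl ≈ 33 mL/min → bracket 20–74 mL/min.
60% of 600 mg = 360 mg

360 mg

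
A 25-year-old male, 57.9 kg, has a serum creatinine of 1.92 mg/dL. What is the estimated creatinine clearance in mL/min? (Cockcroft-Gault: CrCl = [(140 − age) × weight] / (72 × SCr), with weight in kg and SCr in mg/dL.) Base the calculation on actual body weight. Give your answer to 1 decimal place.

48.2 mL/min

CrCl = (140 − 25) × 57.9 / (72 × 1.92) = 6658.5 / 138.24 ≈ 48.2 mL/min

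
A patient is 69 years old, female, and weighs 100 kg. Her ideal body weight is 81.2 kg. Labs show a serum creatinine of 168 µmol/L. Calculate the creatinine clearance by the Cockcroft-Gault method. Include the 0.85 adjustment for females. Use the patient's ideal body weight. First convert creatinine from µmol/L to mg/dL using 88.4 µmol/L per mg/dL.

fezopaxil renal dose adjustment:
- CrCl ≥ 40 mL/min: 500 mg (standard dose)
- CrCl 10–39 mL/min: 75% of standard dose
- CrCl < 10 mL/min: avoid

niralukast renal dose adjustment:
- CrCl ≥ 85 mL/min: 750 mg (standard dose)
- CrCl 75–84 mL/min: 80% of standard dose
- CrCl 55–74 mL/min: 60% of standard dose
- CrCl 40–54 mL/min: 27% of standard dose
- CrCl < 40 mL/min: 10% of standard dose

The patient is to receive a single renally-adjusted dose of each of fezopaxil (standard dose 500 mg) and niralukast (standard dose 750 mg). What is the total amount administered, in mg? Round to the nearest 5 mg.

SCr = 168 / 88.4 = 1.9 mg/dL
CrCl = (140 − 69) × 81.2 / (72 × 1.9) × 0.85 = 5765.2 / 136.80 × 0.85 ≈ 35.8 mL/min
CrCl ≈ 36 mL/min.
fezopaxil: 10–39 mL/min → 75% of 500 mg = 375 mg.
niralukast: < 40 mL/min → 10% of 750 mg = 75 mg.
Total = 375 + 75 = 450 mg.

450 mg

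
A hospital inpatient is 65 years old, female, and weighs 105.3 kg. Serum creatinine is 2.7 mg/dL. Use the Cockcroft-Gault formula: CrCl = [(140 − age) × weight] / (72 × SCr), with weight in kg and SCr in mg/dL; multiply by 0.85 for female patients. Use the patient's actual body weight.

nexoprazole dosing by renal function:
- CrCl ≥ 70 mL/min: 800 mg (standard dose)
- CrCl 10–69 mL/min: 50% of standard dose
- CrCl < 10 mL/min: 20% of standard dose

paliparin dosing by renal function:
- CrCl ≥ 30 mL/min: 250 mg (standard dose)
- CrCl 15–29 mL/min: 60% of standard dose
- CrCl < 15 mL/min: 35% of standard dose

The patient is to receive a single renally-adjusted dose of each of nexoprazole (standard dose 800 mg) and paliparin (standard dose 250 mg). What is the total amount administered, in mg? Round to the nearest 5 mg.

CrCl = (140 − 65) × 105.3 / (72 × 2.7) × 0.85 = 7897.5 / 194.40 × 0.85 ≈ 34.5 mL/min
CrCl ≈ 35 mL/min.
nexoprazole: 10–69 mL/min → 50% of 800 mg = 400 mg.
paliparin: ≥ 30 mL/min → 100% of 250 mg = 250 mg.
Total = 400 + 250 = 650 mg.

650 mg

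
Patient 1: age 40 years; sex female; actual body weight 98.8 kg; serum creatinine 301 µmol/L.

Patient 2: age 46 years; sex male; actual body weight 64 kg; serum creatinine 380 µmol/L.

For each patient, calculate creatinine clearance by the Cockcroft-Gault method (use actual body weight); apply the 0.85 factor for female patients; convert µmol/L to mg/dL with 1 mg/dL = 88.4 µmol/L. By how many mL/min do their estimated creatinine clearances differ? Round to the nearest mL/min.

Patient 1: SCr = 301 / 88.4 = 3.405 mg/dL
Patient 1: CrCl = (140 − 40) × 98.8 / (72 × 3.405) × 0.85 = 9880.0 / 245.16 × 0.85 ≈ 34.3 mL/min
Patient 2: SCr = 380 / 88.4 = 4.299 mg/dL
Patient 2: CrCl = (140 − 46) × 64 / (72 × 4.299) = 6016.0 / 309.53 ≈ 19.4 mL/min
|34.3 − 19.4| = 14.9 mL/min

15 mL/min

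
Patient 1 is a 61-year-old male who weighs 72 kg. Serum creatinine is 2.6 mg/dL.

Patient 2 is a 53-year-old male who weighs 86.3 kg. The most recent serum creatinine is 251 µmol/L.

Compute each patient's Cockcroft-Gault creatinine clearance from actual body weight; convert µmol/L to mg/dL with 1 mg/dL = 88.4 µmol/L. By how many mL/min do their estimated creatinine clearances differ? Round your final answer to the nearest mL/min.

Patient 1: CrCl = (140 − 61) × 72 / (72 × 2.6) = 5688.0 / 187.20 ≈ 30.4 mL/min
Patient 2: SCr = 251 / 88.4 = 2.839 mg/dL
Patient 2: CrCl = (140 − 53) × 86.3 / (72 × 2.839) = 7508.1 / 204.41 ≈ 36.7 mL/min
|30.4 − 36.7| = 6.3 mL/min

6 mL/min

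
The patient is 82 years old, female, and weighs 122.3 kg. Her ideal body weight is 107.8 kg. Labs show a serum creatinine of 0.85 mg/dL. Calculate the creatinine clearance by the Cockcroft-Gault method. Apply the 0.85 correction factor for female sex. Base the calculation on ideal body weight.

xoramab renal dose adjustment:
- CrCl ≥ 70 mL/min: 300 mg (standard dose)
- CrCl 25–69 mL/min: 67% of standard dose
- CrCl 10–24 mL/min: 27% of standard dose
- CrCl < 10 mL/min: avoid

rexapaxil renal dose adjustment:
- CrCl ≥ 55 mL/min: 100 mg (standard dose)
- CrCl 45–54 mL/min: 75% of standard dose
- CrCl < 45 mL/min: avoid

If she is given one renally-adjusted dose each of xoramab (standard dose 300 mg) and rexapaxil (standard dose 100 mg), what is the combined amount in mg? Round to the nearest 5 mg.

CrCl = (140 − 82) × 107.8 / (72 × 0.85) × 0.85 = 6252.4 / 61.20 × 0.85 ≈ 86.8 mL/min
CrCl ≈ 87 mL/min.
xoramab: ≥ 70 mL/min → 100% of 300 mg = 300 mg.
rexapaxil: ≥ 55 mL/min → 100% of 100 mg = 100 mg.
Total = 300 + 100 = 400 mg.

400 mg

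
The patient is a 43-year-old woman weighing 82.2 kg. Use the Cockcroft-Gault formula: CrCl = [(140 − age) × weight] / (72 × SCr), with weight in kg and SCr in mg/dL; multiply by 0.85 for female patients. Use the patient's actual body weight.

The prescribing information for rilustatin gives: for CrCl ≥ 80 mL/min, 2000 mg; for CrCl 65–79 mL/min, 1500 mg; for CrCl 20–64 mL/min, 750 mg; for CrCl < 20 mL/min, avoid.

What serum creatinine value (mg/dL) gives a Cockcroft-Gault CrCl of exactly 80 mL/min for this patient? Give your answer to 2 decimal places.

Standard dose requires CrCl ≥ 80 mL/min.
Set (140 − 43) × 82.2 × 0.85 / (72 × SCr) = 80
SCr = (140 − 43) × 82.2 × 0.85 / (72 × 80) = 1.177 mg/dL

1.18 mg/dL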